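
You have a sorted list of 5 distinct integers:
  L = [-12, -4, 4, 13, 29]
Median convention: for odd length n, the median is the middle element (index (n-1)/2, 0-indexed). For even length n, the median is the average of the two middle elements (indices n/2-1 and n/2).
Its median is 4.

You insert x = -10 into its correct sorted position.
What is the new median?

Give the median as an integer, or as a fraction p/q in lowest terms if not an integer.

Old list (sorted, length 5): [-12, -4, 4, 13, 29]
Old median = 4
Insert x = -10
Old length odd (5). Middle was index 2 = 4.
New length even (6). New median = avg of two middle elements.
x = -10: 1 elements are < x, 4 elements are > x.
New sorted list: [-12, -10, -4, 4, 13, 29]
New median = 0

Answer: 0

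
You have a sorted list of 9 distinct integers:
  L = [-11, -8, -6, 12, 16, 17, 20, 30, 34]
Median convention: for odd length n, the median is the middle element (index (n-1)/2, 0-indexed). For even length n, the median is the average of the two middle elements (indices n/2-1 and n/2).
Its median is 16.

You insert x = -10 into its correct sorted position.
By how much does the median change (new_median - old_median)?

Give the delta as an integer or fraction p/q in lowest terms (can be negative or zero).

Old median = 16
After inserting x = -10: new sorted = [-11, -10, -8, -6, 12, 16, 17, 20, 30, 34]
New median = 14
Delta = 14 - 16 = -2

Answer: -2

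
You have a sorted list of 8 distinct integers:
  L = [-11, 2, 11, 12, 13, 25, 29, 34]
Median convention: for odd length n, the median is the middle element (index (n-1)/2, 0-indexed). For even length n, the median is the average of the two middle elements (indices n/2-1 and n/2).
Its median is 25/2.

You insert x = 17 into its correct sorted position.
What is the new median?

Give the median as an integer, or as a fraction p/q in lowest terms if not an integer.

Old list (sorted, length 8): [-11, 2, 11, 12, 13, 25, 29, 34]
Old median = 25/2
Insert x = 17
Old length even (8). Middle pair: indices 3,4 = 12,13.
New length odd (9). New median = single middle element.
x = 17: 5 elements are < x, 3 elements are > x.
New sorted list: [-11, 2, 11, 12, 13, 17, 25, 29, 34]
New median = 13

Answer: 13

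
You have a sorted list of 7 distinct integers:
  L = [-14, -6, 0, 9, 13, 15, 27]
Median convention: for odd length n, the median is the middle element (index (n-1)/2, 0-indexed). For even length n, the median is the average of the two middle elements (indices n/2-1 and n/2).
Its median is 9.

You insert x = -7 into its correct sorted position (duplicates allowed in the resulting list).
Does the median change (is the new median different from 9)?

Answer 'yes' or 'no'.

Answer: yes

Derivation:
Old median = 9
Insert x = -7
New median = 9/2
Changed? yes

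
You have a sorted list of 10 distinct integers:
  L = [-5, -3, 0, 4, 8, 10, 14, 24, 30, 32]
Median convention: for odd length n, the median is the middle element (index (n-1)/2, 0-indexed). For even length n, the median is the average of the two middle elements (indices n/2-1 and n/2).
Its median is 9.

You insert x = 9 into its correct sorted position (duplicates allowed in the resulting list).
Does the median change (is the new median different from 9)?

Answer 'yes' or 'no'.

Answer: no

Derivation:
Old median = 9
Insert x = 9
New median = 9
Changed? no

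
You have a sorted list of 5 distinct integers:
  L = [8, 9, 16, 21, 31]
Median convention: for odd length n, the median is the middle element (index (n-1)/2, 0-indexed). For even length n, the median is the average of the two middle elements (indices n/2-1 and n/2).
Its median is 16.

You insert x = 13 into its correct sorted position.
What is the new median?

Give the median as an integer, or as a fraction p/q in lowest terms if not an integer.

Answer: 29/2

Derivation:
Old list (sorted, length 5): [8, 9, 16, 21, 31]
Old median = 16
Insert x = 13
Old length odd (5). Middle was index 2 = 16.
New length even (6). New median = avg of two middle elements.
x = 13: 2 elements are < x, 3 elements are > x.
New sorted list: [8, 9, 13, 16, 21, 31]
New median = 29/2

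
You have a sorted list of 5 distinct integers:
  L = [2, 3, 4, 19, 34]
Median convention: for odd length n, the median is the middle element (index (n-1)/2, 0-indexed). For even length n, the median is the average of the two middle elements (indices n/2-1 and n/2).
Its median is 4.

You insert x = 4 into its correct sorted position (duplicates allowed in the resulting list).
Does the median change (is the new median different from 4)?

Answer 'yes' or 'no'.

Answer: no

Derivation:
Old median = 4
Insert x = 4
New median = 4
Changed? no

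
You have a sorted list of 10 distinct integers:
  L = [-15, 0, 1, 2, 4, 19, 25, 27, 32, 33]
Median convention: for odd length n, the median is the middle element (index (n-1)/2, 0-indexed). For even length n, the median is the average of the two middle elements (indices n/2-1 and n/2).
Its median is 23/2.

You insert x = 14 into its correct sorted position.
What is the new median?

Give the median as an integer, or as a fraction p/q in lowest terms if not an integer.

Answer: 14

Derivation:
Old list (sorted, length 10): [-15, 0, 1, 2, 4, 19, 25, 27, 32, 33]
Old median = 23/2
Insert x = 14
Old length even (10). Middle pair: indices 4,5 = 4,19.
New length odd (11). New median = single middle element.
x = 14: 5 elements are < x, 5 elements are > x.
New sorted list: [-15, 0, 1, 2, 4, 14, 19, 25, 27, 32, 33]
New median = 14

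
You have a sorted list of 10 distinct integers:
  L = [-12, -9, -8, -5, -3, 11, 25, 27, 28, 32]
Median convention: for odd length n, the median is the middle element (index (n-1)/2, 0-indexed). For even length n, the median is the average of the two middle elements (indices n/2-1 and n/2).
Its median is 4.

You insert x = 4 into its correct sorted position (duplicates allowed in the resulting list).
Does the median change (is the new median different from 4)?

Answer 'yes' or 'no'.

Old median = 4
Insert x = 4
New median = 4
Changed? no

Answer: no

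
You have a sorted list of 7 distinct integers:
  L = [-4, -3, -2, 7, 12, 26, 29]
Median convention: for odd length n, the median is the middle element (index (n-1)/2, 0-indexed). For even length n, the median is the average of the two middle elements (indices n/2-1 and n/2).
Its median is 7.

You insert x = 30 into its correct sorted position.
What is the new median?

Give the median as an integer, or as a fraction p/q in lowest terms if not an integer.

Old list (sorted, length 7): [-4, -3, -2, 7, 12, 26, 29]
Old median = 7
Insert x = 30
Old length odd (7). Middle was index 3 = 7.
New length even (8). New median = avg of two middle elements.
x = 30: 7 elements are < x, 0 elements are > x.
New sorted list: [-4, -3, -2, 7, 12, 26, 29, 30]
New median = 19/2

Answer: 19/2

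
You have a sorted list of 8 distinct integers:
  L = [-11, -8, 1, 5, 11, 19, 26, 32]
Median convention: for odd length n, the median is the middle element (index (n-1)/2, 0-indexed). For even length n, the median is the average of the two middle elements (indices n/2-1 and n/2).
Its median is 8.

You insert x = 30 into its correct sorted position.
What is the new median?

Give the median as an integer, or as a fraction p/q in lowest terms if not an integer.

Old list (sorted, length 8): [-11, -8, 1, 5, 11, 19, 26, 32]
Old median = 8
Insert x = 30
Old length even (8). Middle pair: indices 3,4 = 5,11.
New length odd (9). New median = single middle element.
x = 30: 7 elements are < x, 1 elements are > x.
New sorted list: [-11, -8, 1, 5, 11, 19, 26, 30, 32]
New median = 11

Answer: 11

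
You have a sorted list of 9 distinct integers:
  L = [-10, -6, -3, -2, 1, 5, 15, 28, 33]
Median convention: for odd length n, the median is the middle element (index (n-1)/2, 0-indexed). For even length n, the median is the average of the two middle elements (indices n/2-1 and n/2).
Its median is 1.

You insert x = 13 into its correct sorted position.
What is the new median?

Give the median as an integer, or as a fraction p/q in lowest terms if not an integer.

Old list (sorted, length 9): [-10, -6, -3, -2, 1, 5, 15, 28, 33]
Old median = 1
Insert x = 13
Old length odd (9). Middle was index 4 = 1.
New length even (10). New median = avg of two middle elements.
x = 13: 6 elements are < x, 3 elements are > x.
New sorted list: [-10, -6, -3, -2, 1, 5, 13, 15, 28, 33]
New median = 3

Answer: 3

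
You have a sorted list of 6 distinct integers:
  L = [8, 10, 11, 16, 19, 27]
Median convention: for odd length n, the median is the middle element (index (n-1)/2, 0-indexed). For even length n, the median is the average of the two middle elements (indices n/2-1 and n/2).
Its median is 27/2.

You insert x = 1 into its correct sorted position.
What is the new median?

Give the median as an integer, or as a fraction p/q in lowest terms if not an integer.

Answer: 11

Derivation:
Old list (sorted, length 6): [8, 10, 11, 16, 19, 27]
Old median = 27/2
Insert x = 1
Old length even (6). Middle pair: indices 2,3 = 11,16.
New length odd (7). New median = single middle element.
x = 1: 0 elements are < x, 6 elements are > x.
New sorted list: [1, 8, 10, 11, 16, 19, 27]
New median = 11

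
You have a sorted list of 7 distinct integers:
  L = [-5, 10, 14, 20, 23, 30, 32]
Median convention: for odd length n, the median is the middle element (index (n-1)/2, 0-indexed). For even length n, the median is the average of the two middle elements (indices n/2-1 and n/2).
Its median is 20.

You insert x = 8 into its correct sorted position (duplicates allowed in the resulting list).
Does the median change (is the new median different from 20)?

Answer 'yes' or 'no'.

Old median = 20
Insert x = 8
New median = 17
Changed? yes

Answer: yes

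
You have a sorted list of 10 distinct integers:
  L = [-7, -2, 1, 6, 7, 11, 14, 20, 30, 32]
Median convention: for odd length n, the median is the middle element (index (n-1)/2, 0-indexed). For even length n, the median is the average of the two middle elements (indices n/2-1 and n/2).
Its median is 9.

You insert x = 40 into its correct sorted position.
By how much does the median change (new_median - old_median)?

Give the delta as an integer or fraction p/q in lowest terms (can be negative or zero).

Old median = 9
After inserting x = 40: new sorted = [-7, -2, 1, 6, 7, 11, 14, 20, 30, 32, 40]
New median = 11
Delta = 11 - 9 = 2

Answer: 2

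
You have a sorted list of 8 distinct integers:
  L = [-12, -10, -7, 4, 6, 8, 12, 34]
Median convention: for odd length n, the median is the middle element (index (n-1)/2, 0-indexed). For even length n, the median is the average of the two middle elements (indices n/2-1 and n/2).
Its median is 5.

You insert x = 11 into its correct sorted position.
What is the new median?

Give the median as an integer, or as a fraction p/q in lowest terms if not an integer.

Old list (sorted, length 8): [-12, -10, -7, 4, 6, 8, 12, 34]
Old median = 5
Insert x = 11
Old length even (8). Middle pair: indices 3,4 = 4,6.
New length odd (9). New median = single middle element.
x = 11: 6 elements are < x, 2 elements are > x.
New sorted list: [-12, -10, -7, 4, 6, 8, 11, 12, 34]
New median = 6

Answer: 6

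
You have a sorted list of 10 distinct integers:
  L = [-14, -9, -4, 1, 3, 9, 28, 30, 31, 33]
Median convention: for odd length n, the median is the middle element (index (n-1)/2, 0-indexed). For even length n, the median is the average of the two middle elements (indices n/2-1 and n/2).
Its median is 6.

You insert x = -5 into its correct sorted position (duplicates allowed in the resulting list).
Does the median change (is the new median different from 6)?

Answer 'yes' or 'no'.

Old median = 6
Insert x = -5
New median = 3
Changed? yes

Answer: yes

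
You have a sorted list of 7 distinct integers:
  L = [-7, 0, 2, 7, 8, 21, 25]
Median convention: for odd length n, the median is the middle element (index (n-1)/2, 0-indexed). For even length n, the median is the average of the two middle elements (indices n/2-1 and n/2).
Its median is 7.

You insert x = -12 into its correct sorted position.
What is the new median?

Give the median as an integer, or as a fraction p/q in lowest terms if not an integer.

Old list (sorted, length 7): [-7, 0, 2, 7, 8, 21, 25]
Old median = 7
Insert x = -12
Old length odd (7). Middle was index 3 = 7.
New length even (8). New median = avg of two middle elements.
x = -12: 0 elements are < x, 7 elements are > x.
New sorted list: [-12, -7, 0, 2, 7, 8, 21, 25]
New median = 9/2

Answer: 9/2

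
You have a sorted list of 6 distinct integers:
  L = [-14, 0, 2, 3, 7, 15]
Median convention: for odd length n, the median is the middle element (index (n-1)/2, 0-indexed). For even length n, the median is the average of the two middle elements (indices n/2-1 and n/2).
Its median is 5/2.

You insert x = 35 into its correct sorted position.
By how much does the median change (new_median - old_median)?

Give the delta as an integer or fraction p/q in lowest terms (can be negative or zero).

Old median = 5/2
After inserting x = 35: new sorted = [-14, 0, 2, 3, 7, 15, 35]
New median = 3
Delta = 3 - 5/2 = 1/2

Answer: 1/2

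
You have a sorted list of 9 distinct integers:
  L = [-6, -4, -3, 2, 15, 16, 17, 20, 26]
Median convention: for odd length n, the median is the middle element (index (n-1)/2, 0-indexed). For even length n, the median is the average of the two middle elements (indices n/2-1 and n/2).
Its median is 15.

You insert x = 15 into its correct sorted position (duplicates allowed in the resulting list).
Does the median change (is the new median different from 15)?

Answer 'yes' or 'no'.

Answer: no

Derivation:
Old median = 15
Insert x = 15
New median = 15
Changed? no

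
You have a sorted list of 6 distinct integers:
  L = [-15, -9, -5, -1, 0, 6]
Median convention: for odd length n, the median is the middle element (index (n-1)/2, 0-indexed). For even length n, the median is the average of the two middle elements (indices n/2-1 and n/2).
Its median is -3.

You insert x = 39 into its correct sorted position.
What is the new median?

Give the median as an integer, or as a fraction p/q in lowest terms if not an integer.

Answer: -1

Derivation:
Old list (sorted, length 6): [-15, -9, -5, -1, 0, 6]
Old median = -3
Insert x = 39
Old length even (6). Middle pair: indices 2,3 = -5,-1.
New length odd (7). New median = single middle element.
x = 39: 6 elements are < x, 0 elements are > x.
New sorted list: [-15, -9, -5, -1, 0, 6, 39]
New median = -1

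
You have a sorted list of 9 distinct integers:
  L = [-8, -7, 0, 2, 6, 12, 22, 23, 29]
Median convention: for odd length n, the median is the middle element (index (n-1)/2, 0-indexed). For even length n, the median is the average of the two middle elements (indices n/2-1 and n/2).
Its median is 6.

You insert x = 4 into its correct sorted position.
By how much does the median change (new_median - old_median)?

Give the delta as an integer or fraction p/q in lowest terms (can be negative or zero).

Answer: -1

Derivation:
Old median = 6
After inserting x = 4: new sorted = [-8, -7, 0, 2, 4, 6, 12, 22, 23, 29]
New median = 5
Delta = 5 - 6 = -1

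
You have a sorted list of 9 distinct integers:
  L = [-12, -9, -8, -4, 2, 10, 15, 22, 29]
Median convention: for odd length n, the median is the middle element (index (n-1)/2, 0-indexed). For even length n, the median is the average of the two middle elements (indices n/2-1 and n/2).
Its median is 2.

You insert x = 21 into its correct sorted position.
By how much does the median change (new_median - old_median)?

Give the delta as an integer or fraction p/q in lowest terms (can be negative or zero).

Answer: 4

Derivation:
Old median = 2
After inserting x = 21: new sorted = [-12, -9, -8, -4, 2, 10, 15, 21, 22, 29]
New median = 6
Delta = 6 - 2 = 4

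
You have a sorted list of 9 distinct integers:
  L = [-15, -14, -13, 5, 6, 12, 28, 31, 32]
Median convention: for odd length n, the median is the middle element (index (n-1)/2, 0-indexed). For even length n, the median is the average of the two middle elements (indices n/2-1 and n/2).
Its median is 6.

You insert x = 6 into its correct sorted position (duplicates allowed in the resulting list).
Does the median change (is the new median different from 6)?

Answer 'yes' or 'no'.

Answer: no

Derivation:
Old median = 6
Insert x = 6
New median = 6
Changed? no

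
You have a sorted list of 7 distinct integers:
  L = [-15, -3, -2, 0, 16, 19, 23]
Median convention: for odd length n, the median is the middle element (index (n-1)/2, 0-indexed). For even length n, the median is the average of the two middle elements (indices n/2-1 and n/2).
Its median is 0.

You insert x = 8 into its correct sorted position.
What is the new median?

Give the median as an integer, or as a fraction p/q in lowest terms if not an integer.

Old list (sorted, length 7): [-15, -3, -2, 0, 16, 19, 23]
Old median = 0
Insert x = 8
Old length odd (7). Middle was index 3 = 0.
New length even (8). New median = avg of two middle elements.
x = 8: 4 elements are < x, 3 elements are > x.
New sorted list: [-15, -3, -2, 0, 8, 16, 19, 23]
New median = 4

Answer: 4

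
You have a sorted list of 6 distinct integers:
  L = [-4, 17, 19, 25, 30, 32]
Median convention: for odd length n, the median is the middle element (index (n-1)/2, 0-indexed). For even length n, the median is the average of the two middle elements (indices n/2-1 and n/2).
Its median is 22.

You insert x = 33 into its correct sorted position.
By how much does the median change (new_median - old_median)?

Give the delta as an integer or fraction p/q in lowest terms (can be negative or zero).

Answer: 3

Derivation:
Old median = 22
After inserting x = 33: new sorted = [-4, 17, 19, 25, 30, 32, 33]
New median = 25
Delta = 25 - 22 = 3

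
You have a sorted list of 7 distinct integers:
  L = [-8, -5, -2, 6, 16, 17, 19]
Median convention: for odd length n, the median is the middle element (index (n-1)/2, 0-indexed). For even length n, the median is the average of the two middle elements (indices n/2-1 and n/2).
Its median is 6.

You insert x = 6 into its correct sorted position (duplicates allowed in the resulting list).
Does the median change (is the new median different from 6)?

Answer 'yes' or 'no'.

Old median = 6
Insert x = 6
New median = 6
Changed? no

Answer: no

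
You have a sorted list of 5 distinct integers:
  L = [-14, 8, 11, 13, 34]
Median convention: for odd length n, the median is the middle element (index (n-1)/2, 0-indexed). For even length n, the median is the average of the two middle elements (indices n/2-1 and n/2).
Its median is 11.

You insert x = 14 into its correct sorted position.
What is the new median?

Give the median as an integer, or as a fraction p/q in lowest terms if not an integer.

Answer: 12

Derivation:
Old list (sorted, length 5): [-14, 8, 11, 13, 34]
Old median = 11
Insert x = 14
Old length odd (5). Middle was index 2 = 11.
New length even (6). New median = avg of two middle elements.
x = 14: 4 elements are < x, 1 elements are > x.
New sorted list: [-14, 8, 11, 13, 14, 34]
New median = 12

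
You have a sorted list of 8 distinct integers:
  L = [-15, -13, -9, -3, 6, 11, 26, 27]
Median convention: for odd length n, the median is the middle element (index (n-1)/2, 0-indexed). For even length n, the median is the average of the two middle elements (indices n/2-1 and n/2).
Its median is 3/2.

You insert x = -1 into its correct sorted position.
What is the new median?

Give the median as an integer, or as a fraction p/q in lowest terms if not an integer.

Answer: -1

Derivation:
Old list (sorted, length 8): [-15, -13, -9, -3, 6, 11, 26, 27]
Old median = 3/2
Insert x = -1
Old length even (8). Middle pair: indices 3,4 = -3,6.
New length odd (9). New median = single middle element.
x = -1: 4 elements are < x, 4 elements are > x.
New sorted list: [-15, -13, -9, -3, -1, 6, 11, 26, 27]
New median = -1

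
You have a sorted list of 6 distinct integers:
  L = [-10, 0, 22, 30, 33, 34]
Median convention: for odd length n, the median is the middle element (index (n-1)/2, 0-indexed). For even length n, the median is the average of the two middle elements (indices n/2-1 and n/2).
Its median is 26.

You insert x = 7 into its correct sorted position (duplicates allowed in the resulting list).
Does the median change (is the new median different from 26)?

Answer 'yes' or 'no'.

Answer: yes

Derivation:
Old median = 26
Insert x = 7
New median = 22
Changed? yes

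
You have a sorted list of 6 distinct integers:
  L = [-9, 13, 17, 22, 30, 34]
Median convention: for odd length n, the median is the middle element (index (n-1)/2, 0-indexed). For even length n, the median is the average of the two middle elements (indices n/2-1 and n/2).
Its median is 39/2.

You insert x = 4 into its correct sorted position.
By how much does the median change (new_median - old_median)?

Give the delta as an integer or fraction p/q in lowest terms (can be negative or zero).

Answer: -5/2

Derivation:
Old median = 39/2
After inserting x = 4: new sorted = [-9, 4, 13, 17, 22, 30, 34]
New median = 17
Delta = 17 - 39/2 = -5/2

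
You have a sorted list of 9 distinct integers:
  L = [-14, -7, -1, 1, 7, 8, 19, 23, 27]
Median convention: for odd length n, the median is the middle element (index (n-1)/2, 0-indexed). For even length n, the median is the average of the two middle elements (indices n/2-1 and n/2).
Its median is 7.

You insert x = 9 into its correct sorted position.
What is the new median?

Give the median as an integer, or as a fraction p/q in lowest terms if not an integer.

Old list (sorted, length 9): [-14, -7, -1, 1, 7, 8, 19, 23, 27]
Old median = 7
Insert x = 9
Old length odd (9). Middle was index 4 = 7.
New length even (10). New median = avg of two middle elements.
x = 9: 6 elements are < x, 3 elements are > x.
New sorted list: [-14, -7, -1, 1, 7, 8, 9, 19, 23, 27]
New median = 15/2

Answer: 15/2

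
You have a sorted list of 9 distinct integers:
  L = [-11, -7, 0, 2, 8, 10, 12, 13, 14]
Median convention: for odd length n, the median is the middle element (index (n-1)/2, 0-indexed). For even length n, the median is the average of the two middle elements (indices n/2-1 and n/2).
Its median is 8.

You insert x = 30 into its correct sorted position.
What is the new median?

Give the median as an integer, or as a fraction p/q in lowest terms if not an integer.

Answer: 9

Derivation:
Old list (sorted, length 9): [-11, -7, 0, 2, 8, 10, 12, 13, 14]
Old median = 8
Insert x = 30
Old length odd (9). Middle was index 4 = 8.
New length even (10). New median = avg of two middle elements.
x = 30: 9 elements are < x, 0 elements are > x.
New sorted list: [-11, -7, 0, 2, 8, 10, 12, 13, 14, 30]
New median = 9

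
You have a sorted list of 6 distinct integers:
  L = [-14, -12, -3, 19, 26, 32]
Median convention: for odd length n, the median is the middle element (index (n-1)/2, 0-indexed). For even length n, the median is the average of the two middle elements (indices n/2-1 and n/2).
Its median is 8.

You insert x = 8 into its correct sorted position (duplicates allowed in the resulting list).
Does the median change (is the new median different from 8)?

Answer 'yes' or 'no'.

Answer: no

Derivation:
Old median = 8
Insert x = 8
New median = 8
Changed? no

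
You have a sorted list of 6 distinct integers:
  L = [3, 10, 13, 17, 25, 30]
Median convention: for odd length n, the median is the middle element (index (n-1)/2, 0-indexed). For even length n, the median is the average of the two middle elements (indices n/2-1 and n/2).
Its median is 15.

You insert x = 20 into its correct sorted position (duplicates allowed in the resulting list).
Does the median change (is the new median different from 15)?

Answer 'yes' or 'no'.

Old median = 15
Insert x = 20
New median = 17
Changed? yes

Answer: yes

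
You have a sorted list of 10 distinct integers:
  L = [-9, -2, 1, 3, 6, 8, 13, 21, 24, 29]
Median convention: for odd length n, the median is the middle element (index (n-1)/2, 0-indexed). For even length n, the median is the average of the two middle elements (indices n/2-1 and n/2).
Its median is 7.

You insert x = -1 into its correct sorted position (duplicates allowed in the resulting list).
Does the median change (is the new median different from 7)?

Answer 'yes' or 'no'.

Old median = 7
Insert x = -1
New median = 6
Changed? yes

Answer: yes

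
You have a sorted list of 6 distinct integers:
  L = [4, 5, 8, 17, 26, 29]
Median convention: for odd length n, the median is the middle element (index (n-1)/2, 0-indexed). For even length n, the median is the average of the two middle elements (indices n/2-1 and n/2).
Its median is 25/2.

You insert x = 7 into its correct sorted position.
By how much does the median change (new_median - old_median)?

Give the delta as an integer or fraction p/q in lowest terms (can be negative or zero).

Old median = 25/2
After inserting x = 7: new sorted = [4, 5, 7, 8, 17, 26, 29]
New median = 8
Delta = 8 - 25/2 = -9/2

Answer: -9/2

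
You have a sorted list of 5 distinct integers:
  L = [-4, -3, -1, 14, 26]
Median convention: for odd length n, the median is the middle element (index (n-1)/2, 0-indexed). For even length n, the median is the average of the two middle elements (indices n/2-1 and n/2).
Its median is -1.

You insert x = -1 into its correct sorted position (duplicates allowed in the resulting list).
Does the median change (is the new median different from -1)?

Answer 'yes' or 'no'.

Old median = -1
Insert x = -1
New median = -1
Changed? no

Answer: no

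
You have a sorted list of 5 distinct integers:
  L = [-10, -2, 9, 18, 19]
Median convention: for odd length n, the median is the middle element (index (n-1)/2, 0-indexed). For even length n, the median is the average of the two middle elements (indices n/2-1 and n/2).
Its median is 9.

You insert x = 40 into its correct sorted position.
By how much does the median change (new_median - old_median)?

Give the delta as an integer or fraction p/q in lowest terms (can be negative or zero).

Old median = 9
After inserting x = 40: new sorted = [-10, -2, 9, 18, 19, 40]
New median = 27/2
Delta = 27/2 - 9 = 9/2

Answer: 9/2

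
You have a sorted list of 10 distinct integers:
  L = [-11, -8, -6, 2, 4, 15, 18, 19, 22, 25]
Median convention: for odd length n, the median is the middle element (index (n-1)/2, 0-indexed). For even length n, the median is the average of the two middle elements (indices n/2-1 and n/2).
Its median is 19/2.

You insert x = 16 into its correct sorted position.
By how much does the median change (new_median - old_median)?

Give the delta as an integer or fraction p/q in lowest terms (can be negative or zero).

Answer: 11/2

Derivation:
Old median = 19/2
After inserting x = 16: new sorted = [-11, -8, -6, 2, 4, 15, 16, 18, 19, 22, 25]
New median = 15
Delta = 15 - 19/2 = 11/2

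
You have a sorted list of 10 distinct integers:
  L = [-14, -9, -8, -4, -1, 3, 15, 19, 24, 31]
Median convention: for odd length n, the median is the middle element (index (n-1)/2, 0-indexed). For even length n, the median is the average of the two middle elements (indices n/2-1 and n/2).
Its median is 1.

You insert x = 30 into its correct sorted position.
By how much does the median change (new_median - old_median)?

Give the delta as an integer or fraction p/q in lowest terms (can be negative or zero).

Answer: 2

Derivation:
Old median = 1
After inserting x = 30: new sorted = [-14, -9, -8, -4, -1, 3, 15, 19, 24, 30, 31]
New median = 3
Delta = 3 - 1 = 2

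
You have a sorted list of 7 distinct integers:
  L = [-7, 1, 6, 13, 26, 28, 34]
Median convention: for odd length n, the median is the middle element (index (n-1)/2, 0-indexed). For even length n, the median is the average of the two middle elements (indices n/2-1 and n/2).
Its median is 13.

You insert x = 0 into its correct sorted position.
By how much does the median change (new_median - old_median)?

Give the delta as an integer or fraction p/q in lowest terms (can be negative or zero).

Answer: -7/2

Derivation:
Old median = 13
After inserting x = 0: new sorted = [-7, 0, 1, 6, 13, 26, 28, 34]
New median = 19/2
Delta = 19/2 - 13 = -7/2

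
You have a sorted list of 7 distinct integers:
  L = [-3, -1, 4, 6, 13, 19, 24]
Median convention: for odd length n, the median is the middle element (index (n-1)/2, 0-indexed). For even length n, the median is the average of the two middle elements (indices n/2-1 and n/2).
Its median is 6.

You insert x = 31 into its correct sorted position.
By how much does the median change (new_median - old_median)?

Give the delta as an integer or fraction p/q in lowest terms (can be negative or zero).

Answer: 7/2

Derivation:
Old median = 6
After inserting x = 31: new sorted = [-3, -1, 4, 6, 13, 19, 24, 31]
New median = 19/2
Delta = 19/2 - 6 = 7/2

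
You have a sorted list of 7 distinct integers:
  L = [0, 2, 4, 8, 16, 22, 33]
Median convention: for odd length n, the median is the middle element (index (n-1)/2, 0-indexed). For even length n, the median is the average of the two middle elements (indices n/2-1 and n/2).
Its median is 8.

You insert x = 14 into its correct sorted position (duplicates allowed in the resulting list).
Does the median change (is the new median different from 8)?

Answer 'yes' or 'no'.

Old median = 8
Insert x = 14
New median = 11
Changed? yes

Answer: yes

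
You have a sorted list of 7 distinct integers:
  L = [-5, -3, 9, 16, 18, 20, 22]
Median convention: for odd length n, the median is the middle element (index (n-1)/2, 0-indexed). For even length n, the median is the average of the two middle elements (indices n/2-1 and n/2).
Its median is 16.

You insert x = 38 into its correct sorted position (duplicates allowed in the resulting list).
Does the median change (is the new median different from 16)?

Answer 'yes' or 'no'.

Old median = 16
Insert x = 38
New median = 17
Changed? yes

Answer: yes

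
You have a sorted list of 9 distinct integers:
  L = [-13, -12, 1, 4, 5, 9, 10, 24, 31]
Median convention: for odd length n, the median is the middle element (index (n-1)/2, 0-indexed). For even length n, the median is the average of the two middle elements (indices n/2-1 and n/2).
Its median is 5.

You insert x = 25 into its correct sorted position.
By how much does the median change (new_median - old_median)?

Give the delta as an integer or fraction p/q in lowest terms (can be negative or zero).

Old median = 5
After inserting x = 25: new sorted = [-13, -12, 1, 4, 5, 9, 10, 24, 25, 31]
New median = 7
Delta = 7 - 5 = 2

Answer: 2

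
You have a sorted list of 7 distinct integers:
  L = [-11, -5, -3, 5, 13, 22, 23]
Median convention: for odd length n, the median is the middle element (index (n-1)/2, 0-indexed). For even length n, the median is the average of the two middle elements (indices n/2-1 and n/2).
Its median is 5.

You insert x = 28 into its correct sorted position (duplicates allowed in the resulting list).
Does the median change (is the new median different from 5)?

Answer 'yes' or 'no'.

Old median = 5
Insert x = 28
New median = 9
Changed? yes

Answer: yes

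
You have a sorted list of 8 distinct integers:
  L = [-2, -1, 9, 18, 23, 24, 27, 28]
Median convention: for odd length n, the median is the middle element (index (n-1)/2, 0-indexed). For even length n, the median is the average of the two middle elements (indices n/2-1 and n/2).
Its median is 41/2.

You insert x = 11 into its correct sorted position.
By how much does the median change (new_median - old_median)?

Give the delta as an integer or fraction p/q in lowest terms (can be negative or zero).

Answer: -5/2

Derivation:
Old median = 41/2
After inserting x = 11: new sorted = [-2, -1, 9, 11, 18, 23, 24, 27, 28]
New median = 18
Delta = 18 - 41/2 = -5/2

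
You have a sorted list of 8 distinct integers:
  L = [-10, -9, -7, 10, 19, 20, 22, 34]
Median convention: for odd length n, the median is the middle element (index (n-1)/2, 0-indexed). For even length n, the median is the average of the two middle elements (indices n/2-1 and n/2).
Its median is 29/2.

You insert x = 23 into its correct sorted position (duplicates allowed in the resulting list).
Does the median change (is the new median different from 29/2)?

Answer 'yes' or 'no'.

Answer: yes

Derivation:
Old median = 29/2
Insert x = 23
New median = 19
Changed? yes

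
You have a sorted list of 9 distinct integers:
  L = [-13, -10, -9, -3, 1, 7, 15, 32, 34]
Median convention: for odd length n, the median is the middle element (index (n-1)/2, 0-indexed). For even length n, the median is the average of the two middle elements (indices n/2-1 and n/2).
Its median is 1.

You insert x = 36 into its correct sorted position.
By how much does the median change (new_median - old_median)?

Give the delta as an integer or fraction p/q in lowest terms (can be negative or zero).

Answer: 3

Derivation:
Old median = 1
After inserting x = 36: new sorted = [-13, -10, -9, -3, 1, 7, 15, 32, 34, 36]
New median = 4
Delta = 4 - 1 = 3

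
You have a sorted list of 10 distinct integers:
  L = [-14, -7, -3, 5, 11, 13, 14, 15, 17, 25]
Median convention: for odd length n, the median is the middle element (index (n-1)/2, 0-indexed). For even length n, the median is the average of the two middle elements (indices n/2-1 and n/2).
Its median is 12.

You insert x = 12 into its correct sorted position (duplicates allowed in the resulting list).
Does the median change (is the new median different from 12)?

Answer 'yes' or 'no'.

Answer: no

Derivation:
Old median = 12
Insert x = 12
New median = 12
Changed? no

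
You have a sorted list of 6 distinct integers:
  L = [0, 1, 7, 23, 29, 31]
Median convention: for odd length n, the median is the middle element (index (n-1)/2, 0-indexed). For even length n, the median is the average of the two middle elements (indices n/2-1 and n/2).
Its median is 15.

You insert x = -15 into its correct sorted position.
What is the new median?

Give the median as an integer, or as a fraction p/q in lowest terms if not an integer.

Old list (sorted, length 6): [0, 1, 7, 23, 29, 31]
Old median = 15
Insert x = -15
Old length even (6). Middle pair: indices 2,3 = 7,23.
New length odd (7). New median = single middle element.
x = -15: 0 elements are < x, 6 elements are > x.
New sorted list: [-15, 0, 1, 7, 23, 29, 31]
New median = 7

Answer: 7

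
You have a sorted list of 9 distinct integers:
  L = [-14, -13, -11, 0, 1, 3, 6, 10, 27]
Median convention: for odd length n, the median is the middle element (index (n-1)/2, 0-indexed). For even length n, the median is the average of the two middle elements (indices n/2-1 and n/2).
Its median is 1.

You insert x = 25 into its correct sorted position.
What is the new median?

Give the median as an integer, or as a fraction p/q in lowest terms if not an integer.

Old list (sorted, length 9): [-14, -13, -11, 0, 1, 3, 6, 10, 27]
Old median = 1
Insert x = 25
Old length odd (9). Middle was index 4 = 1.
New length even (10). New median = avg of two middle elements.
x = 25: 8 elements are < x, 1 elements are > x.
New sorted list: [-14, -13, -11, 0, 1, 3, 6, 10, 25, 27]
New median = 2

Answer: 2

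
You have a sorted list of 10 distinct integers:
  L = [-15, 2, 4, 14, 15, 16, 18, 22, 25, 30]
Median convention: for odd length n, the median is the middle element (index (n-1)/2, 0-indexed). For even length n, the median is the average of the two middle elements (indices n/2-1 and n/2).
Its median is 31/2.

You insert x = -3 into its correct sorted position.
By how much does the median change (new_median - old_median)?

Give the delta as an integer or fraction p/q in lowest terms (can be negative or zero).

Old median = 31/2
After inserting x = -3: new sorted = [-15, -3, 2, 4, 14, 15, 16, 18, 22, 25, 30]
New median = 15
Delta = 15 - 31/2 = -1/2

Answer: -1/2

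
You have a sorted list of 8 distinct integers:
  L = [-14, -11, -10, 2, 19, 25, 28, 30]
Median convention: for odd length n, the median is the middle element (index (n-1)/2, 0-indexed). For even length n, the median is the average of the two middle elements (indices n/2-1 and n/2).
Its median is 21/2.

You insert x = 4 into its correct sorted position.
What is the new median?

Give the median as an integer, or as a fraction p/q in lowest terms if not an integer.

Old list (sorted, length 8): [-14, -11, -10, 2, 19, 25, 28, 30]
Old median = 21/2
Insert x = 4
Old length even (8). Middle pair: indices 3,4 = 2,19.
New length odd (9). New median = single middle element.
x = 4: 4 elements are < x, 4 elements are > x.
New sorted list: [-14, -11, -10, 2, 4, 19, 25, 28, 30]
New median = 4

Answer: 4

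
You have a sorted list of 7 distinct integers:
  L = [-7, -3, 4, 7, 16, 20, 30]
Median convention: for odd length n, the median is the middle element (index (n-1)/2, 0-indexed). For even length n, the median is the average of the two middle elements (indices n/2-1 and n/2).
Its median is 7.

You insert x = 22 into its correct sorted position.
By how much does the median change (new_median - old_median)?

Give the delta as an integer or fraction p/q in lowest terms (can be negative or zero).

Answer: 9/2

Derivation:
Old median = 7
After inserting x = 22: new sorted = [-7, -3, 4, 7, 16, 20, 22, 30]
New median = 23/2
Delta = 23/2 - 7 = 9/2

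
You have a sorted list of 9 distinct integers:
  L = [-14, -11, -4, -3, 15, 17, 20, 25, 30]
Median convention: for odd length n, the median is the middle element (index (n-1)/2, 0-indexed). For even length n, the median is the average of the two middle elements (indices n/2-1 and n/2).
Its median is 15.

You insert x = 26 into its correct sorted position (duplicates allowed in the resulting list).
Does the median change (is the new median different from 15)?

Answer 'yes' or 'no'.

Answer: yes

Derivation:
Old median = 15
Insert x = 26
New median = 16
Changed? yes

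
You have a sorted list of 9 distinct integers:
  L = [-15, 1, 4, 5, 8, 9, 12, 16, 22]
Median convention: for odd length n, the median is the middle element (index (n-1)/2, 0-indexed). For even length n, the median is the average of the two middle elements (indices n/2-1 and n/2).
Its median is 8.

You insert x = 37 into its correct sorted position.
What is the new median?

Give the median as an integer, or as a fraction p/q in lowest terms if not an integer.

Answer: 17/2

Derivation:
Old list (sorted, length 9): [-15, 1, 4, 5, 8, 9, 12, 16, 22]
Old median = 8
Insert x = 37
Old length odd (9). Middle was index 4 = 8.
New length even (10). New median = avg of two middle elements.
x = 37: 9 elements are < x, 0 elements are > x.
New sorted list: [-15, 1, 4, 5, 8, 9, 12, 16, 22, 37]
New median = 17/2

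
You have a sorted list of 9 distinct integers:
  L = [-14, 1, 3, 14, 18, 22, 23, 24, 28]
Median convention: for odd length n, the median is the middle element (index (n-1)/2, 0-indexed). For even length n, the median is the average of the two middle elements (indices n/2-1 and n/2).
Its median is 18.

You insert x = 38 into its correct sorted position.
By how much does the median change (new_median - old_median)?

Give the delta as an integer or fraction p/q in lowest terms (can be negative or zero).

Answer: 2

Derivation:
Old median = 18
After inserting x = 38: new sorted = [-14, 1, 3, 14, 18, 22, 23, 24, 28, 38]
New median = 20
Delta = 20 - 18 = 2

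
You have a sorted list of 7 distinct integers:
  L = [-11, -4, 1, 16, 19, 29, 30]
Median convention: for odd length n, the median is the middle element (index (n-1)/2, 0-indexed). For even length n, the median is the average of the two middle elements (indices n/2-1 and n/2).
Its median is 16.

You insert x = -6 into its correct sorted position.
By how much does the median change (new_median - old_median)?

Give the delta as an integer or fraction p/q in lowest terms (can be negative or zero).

Answer: -15/2

Derivation:
Old median = 16
After inserting x = -6: new sorted = [-11, -6, -4, 1, 16, 19, 29, 30]
New median = 17/2
Delta = 17/2 - 16 = -15/2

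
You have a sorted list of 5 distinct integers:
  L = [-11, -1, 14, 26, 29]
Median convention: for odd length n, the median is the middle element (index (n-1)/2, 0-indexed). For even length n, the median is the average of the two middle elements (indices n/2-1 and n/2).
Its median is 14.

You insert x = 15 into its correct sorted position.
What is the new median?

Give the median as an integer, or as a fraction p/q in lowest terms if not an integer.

Answer: 29/2

Derivation:
Old list (sorted, length 5): [-11, -1, 14, 26, 29]
Old median = 14
Insert x = 15
Old length odd (5). Middle was index 2 = 14.
New length even (6). New median = avg of two middle elements.
x = 15: 3 elements are < x, 2 elements are > x.
New sorted list: [-11, -1, 14, 15, 26, 29]
New median = 29/2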